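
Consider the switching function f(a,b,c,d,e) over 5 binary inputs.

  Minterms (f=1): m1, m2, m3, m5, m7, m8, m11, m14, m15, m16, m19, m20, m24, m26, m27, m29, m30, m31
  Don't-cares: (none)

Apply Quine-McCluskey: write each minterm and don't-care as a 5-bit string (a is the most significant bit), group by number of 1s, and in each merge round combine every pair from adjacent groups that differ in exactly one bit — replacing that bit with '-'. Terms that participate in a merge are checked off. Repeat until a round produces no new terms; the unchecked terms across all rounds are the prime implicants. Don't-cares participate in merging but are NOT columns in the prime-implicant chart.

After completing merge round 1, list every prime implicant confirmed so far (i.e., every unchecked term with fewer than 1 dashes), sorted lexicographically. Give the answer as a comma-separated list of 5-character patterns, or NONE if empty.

NONE

size-2^0 implicants → 00001(✓)  00010(✓)  00011(✓)  00101(✓)  00111(✓)  01000(✓)  01011(✓)  01110(✓)  01111(✓)  10000(✓)  10011(✓)  10100(✓)  11000(✓)  11010(✓)  11011(✓)  11101(✓)  11110(✓)  11111(✓)
size-2^1 implicants → -0011(✓)  -1000  -1011(✓)  -1110(✓)  -1111(✓)  0-011(✓)  0-111(✓)  00-01(✓)  00-11(✓)  000-1(✓)  0001-  001-1(✓)  01-11(✓)  0111-(✓)  1-000  1-011(✓)  10-00  11-10(✓)  11-11(✓)  110-0  1101-(✓)  111-1  1111-(✓)
size-2^2 implicants → --011  -1-11  -111-  0--11  00--1  11-1-
Unchecked terms (primes): --011, -1-11, -1000, -111-, 0--11, 00--1, 0001-, 1-000, 10-00, 11-1-, 110-0, 111-1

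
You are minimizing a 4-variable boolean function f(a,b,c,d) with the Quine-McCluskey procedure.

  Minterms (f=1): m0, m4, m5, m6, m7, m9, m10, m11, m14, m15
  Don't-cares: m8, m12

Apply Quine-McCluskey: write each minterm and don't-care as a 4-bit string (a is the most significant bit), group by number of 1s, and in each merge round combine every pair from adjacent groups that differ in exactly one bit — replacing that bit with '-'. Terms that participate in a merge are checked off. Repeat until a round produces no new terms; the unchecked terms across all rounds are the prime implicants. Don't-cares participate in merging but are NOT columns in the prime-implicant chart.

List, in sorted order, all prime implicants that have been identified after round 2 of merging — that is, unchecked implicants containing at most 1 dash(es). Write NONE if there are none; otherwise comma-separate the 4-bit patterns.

size-2^0 implicants → 0000(✓)  0100(✓)  0101(✓)  0110(✓)  0111(✓)  1000(✓)  1001(✓)  1010(✓)  1011(✓)  1100(✓)  1110(✓)  1111(✓)
size-2^1 implicants → -000(✓)  -100(✓)  -110(✓)  -111(✓)  0-00(✓)  01-0(✓)  01-1(✓)  010-(✓)  011-(✓)  1-00(✓)  1-10(✓)  1-11(✓)  10-0(✓)  10-1(✓)  100-(✓)  101-(✓)  11-0(✓)  111-(✓)
size-2^2 implicants → --00  -1-0  -11-  01--  1--0  1-1-  10--
Unchecked terms (primes): --00, -1-0, -11-, 01--, 1--0, 1-1-, 10--

NONE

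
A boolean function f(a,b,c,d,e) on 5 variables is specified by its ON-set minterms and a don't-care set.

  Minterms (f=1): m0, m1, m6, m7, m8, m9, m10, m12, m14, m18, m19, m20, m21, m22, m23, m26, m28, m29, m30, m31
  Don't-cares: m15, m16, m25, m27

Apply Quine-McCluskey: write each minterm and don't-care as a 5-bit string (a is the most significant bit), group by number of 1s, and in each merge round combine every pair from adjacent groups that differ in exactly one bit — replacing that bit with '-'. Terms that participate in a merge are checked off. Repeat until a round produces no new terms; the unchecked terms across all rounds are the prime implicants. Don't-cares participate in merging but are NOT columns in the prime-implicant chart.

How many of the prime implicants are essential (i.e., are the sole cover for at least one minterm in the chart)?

4

size-2^0 implicants → 00000(✓)  00001(✓)  00110(✓)  00111(✓)  01000(✓)  01001(✓)  01010(✓)  01100(✓)  01110(✓)  01111(✓)  10000(✓)  10010(✓)  10011(✓)  10100(✓)  10101(✓)  10110(✓)  10111(✓)  11001(✓)  11010(✓)  11011(✓)  11100(✓)  11101(✓)  11110(✓)  11111(✓)
size-2^1 implicants → -0000  -0110(✓)  -0111(✓)  -1001  -1010(✓)  -1100(✓)  -1110(✓)  -1111(✓)  0-000(✓)  0-001(✓)  0-110(✓)  0-111(✓)  0000-(✓)  0011-(✓)  01-00(✓)  01-10(✓)  010-0(✓)  0100-(✓)  011-0(✓)  0111-(✓)  1-010(✓)  1-011(✓)  1-100(✓)  1-101(✓)  1-110(✓)  1-111(✓)  10-00(✓)  10-10(✓)  10-11(✓)  100-0(✓)  1001-(✓)  101-0(✓)  101-1(✓)  1010-(✓)  1011-(✓)  11-01(✓)  11-10(✓)  11-11(✓)  110-1(✓)  1101-(✓)  111-0(✓)  111-1(✓)  1110-(✓)  1111-(✓)
size-2^2 implicants → --110(✓)  --111(✓)  -011-(✓)  -1-10  -11-0  -111-(✓)  0-00-  0-11-(✓)  01--0  1--10(✓)  1--11(✓)  1-01-(✓)  1-1-0(✓)  1-1-1(✓)  1-10-(✓)  1-11-(✓)  10--0  10-1-(✓)  101--(✓)  11--1  11-1-(✓)  111--(✓)
size-2^3 implicants → --11-  1--1-  1-1--
Unchecked terms (primes): --11-, -0000, -1-10, -1001, -11-0, 0-00-, 01--0, 1--1-, 1-1--, 10--0, 11--1
Minterm coverage:
  m0 ⊆ -0000,0-00-
  m1 ⊆ 0-00- [E]
  m6 ⊆ --11- [E]
  m7 ⊆ --11- [E]
  m8 ⊆ 0-00-,01--0
  m9 ⊆ -1001,0-00-
  m10 ⊆ -1-10,01--0
  m12 ⊆ -11-0,01--0
  m14 ⊆ --11-,-1-10,-11-0,01--0
  m18 ⊆ 1--1-,10--0
  m19 ⊆ 1--1- [E]
  m20 ⊆ 1-1--,10--0
  m21 ⊆ 1-1-- [E]
  m22 ⊆ --11-,1--1-,1-1--,10--0
  m23 ⊆ --11-,1--1-,1-1--
  m26 ⊆ -1-10,1--1-
  m28 ⊆ -11-0,1-1--
  m29 ⊆ 1-1--,11--1
  m30 ⊆ --11-,-1-10,-11-0,1--1-,1-1--
  m31 ⊆ --11-,1--1-,1-1--,11--1
E = {--11-, 0-00-, 1--1-, 1-1--}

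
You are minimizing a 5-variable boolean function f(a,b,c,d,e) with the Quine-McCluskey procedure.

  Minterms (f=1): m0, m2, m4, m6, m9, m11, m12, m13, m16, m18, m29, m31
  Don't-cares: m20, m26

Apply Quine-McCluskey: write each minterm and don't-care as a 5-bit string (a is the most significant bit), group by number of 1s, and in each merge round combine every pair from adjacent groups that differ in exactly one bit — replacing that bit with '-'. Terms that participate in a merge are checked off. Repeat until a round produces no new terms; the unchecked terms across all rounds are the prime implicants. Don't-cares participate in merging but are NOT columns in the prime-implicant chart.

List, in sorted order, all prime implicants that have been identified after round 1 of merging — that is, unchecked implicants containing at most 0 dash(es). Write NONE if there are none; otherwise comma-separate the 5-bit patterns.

Round 0: 00000✓ 00010✓ 00100✓ 00110✓ 01001✓ 01011✓ 01100✓ 01101✓ 10000✓ 10010✓ 10100✓ 11010✓ 11101✓ 11111✓
Round 1: -0000✓ -0010✓ -0100✓ -1101 0-100 00-00✓ 00-10✓ 000-0✓ 001-0✓ 01-01 010-1 0110- 1-010 10-00✓ 100-0✓ 111-1
Round 2: -0-00 -00-0 00--0
PIs = {-0-00, -00-0, -1101, 0-100, 00--0, 01-01, 010-1, 0110-, 1-010, 111-1}

NONE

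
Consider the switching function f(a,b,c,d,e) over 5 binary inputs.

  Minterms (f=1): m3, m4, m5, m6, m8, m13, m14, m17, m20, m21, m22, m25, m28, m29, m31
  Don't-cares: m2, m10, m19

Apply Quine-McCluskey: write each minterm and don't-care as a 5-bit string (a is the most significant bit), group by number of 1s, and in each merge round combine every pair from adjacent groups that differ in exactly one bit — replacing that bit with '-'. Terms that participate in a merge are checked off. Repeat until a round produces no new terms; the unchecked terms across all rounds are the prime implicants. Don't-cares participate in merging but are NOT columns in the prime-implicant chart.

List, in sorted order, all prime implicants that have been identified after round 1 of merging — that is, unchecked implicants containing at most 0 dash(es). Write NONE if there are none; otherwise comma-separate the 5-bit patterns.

[col 0] 00010*, 00011*, 00100*, 00101*, 00110*, 01000*, 01010*, 01101*, 01110*, 10001*, 10011*, 10100*, 10101*, 10110*, 11001*, 11100*, 11101*, 11111*
[col 1] -0011, -0100*, -0101*, -0110*, -1101*, 0-010*, 0-101*, 0-110*, 00-10*, 0001-, 001-0*, 0010-*, 01-10*, 010-0, 1-001*, 1-100*, 1-101*, 10-01*, 100-1, 101-0*, 1010-*, 11-01*, 111-1, 1110-*
[col 2] --101, -01-0, -010-, 0--10, 1--01, 1-10-
Prime implicants: --101, -0011, -01-0, -010-, 0--10, 0001-, 010-0, 1--01, 1-10-, 100-1, 111-1

NONE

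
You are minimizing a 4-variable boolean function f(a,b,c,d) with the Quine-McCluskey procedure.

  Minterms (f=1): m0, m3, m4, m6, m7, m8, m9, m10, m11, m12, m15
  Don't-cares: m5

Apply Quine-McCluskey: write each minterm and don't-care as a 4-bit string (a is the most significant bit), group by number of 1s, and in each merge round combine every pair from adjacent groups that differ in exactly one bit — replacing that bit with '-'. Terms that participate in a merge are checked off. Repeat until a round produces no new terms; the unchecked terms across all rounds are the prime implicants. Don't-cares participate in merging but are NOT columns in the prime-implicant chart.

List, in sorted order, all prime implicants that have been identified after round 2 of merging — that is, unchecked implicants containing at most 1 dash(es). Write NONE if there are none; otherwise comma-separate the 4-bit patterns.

[col 0] 0000*, 0011*, 0100*, 0101*, 0110*, 0111*, 1000*, 1001*, 1010*, 1011*, 1100*, 1111*
[col 1] -000*, -011*, -100*, -111*, 0-00*, 0-11*, 01-0*, 01-1*, 010-*, 011-*, 1-00*, 1-11*, 10-0*, 10-1*, 100-*, 101-*
[col 2] --00, --11, 01--, 10--
Prime implicants: --00, --11, 01--, 10--

NONE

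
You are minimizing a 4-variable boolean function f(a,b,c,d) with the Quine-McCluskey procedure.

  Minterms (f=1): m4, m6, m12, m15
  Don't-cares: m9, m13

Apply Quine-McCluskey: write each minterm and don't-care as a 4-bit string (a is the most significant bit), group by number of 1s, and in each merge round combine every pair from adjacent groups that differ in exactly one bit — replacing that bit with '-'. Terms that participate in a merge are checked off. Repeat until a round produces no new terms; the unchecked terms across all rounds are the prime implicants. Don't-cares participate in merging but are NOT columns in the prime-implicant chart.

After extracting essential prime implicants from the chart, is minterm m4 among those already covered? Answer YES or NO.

[col 0] 0100*, 0110*, 1001*, 1100*, 1101*, 1111*
[col 1] -100, 01-0, 1-01, 11-1, 110-
Prime implicants: -100, 01-0, 1-01, 11-1, 110-
PI chart (minterm → PIs covering it):
  4 | -100,01-0
  6 | 01-0  (sole → essential)
  12 | -100,110-
  15 | 11-1  (sole → essential)
Essential prime implicants: 01-0, 11-1

YES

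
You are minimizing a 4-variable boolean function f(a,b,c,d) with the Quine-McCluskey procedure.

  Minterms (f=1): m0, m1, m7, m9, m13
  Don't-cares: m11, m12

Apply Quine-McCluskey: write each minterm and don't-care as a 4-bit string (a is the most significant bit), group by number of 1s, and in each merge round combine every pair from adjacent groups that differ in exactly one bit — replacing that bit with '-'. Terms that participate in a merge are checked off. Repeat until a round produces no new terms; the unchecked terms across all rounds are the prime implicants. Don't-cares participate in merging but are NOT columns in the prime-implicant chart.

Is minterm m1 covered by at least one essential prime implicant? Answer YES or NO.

YES

size-2^0 implicants → 0000(✓)  0001(✓)  0111  1001(✓)  1011(✓)  1100(✓)  1101(✓)
size-2^1 implicants → -001  000-  1-01  10-1  110-
Unchecked terms (primes): -001, 000-, 0111, 1-01, 10-1, 110-
Minterm coverage:
  m0 ⊆ 000- [E]
  m1 ⊆ -001,000-
  m7 ⊆ 0111 [E]
  m9 ⊆ -001,1-01,10-1
  m13 ⊆ 1-01,110-
E = {000-, 0111}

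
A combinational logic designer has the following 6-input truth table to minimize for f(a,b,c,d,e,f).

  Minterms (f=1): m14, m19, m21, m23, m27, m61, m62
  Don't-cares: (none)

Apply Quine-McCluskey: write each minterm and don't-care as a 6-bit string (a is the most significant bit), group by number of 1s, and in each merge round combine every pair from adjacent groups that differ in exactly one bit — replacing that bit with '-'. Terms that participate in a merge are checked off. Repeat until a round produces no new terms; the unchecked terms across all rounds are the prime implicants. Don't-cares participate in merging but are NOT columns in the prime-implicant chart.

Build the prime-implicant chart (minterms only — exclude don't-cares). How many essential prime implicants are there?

5

Round 0: 001110 010011✓ 010101✓ 010111✓ 011011✓ 111101 111110
Round 1: 01-011 010-11 0101-1
PIs = {001110, 01-011, 010-11, 0101-1, 111101, 111110}
Coverage chart:
  m14: 001110 ←essential
  m19: 01-011,010-11
  m21: 0101-1 ←essential
  m23: 010-11,0101-1
  m27: 01-011 ←essential
  m61: 111101 ←essential
  m62: 111110 ←essential
Essential: 001110, 01-011, 0101-1, 111101, 111110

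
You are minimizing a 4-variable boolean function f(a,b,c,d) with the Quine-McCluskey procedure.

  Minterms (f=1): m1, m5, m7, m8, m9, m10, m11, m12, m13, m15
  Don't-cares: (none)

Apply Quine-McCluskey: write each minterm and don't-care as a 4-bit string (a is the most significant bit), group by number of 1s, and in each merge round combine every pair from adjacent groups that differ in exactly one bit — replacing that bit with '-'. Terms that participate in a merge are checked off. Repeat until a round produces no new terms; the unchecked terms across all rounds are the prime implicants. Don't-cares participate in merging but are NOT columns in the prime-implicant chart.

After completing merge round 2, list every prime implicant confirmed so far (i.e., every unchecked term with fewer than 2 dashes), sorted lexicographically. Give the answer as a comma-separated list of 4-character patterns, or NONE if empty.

size-2^0 implicants → 0001(✓)  0101(✓)  0111(✓)  1000(✓)  1001(✓)  1010(✓)  1011(✓)  1100(✓)  1101(✓)  1111(✓)
size-2^1 implicants → -001(✓)  -101(✓)  -111(✓)  0-01(✓)  01-1(✓)  1-00(✓)  1-01(✓)  1-11(✓)  10-0(✓)  10-1(✓)  100-(✓)  101-(✓)  11-1(✓)  110-(✓)
size-2^2 implicants → --01  -1-1  1--1  1-0-  10--
Unchecked terms (primes): --01, -1-1, 1--1, 1-0-, 10--

NONE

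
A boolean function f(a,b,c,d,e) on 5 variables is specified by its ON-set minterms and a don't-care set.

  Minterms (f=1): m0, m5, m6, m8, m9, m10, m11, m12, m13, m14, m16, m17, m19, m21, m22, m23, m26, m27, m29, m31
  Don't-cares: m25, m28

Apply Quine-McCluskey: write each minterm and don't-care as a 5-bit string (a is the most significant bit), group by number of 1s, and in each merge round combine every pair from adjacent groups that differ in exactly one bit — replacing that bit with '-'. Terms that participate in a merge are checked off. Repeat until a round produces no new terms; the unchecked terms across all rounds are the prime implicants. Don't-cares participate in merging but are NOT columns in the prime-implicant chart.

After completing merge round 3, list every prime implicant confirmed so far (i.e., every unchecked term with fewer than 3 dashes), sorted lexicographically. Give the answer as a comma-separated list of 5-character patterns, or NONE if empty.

[col 0] 00000*, 00101*, 00110*, 01000*, 01001*, 01010*, 01011*, 01100*, 01101*, 01110*, 10000*, 10001*, 10011*, 10101*, 10110*, 10111*, 11001*, 11010*, 11011*, 11100*, 11101*, 11111*
[col 1] -0000, -0101*, -0110, -1001*, -1010*, -1011*, -1100*, -1101*, 0-000, 0-101*, 0-110, 01-00*, 01-01*, 01-10*, 010-0*, 010-1*, 0100-*, 0101-*, 011-0*, 0110-*, 1-001*, 1-011*, 1-101*, 1-111*, 10-01*, 10-11*, 100-1*, 1000-, 101-1*, 1011-, 11-01*, 11-11*, 110-1*, 1101-*, 111-1*, 1110-*
[col 2] --101, -1-01, -10-1, -101-, -110-, 01--0, 01-0-, 010--, 1--01*, 1--11*, 1-0-1*, 1-1-1*, 10--1*, 11--1*
[col 3] 1---1
Prime implicants: --101, -0000, -0110, -1-01, -10-1, -101-, -110-, 0-000, 0-110, 01--0, 01-0-, 010--, 1---1, 1000-, 1011-

--101, -0000, -0110, -1-01, -10-1, -101-, -110-, 0-000, 0-110, 01--0, 01-0-, 010--, 1000-, 1011-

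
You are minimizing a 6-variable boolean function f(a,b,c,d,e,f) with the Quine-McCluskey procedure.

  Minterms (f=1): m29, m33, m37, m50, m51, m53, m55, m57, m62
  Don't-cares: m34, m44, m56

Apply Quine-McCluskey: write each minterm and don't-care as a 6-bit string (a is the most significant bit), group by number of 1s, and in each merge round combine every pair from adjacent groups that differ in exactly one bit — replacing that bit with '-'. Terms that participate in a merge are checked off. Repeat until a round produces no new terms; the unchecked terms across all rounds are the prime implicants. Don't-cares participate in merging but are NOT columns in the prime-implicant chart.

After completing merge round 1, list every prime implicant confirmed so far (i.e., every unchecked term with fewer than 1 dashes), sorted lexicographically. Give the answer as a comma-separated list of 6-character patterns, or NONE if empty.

size-2^0 implicants → 011101  100001(✓)  100010(✓)  100101(✓)  101100  110010(✓)  110011(✓)  110101(✓)  110111(✓)  111000(✓)  111001(✓)  111110
size-2^1 implicants → 1-0010  1-0101  100-01  110-11  11001-  1101-1  11100-
Unchecked terms (primes): 011101, 1-0010, 1-0101, 100-01, 101100, 110-11, 11001-, 1101-1, 11100-, 111110

011101, 101100, 111110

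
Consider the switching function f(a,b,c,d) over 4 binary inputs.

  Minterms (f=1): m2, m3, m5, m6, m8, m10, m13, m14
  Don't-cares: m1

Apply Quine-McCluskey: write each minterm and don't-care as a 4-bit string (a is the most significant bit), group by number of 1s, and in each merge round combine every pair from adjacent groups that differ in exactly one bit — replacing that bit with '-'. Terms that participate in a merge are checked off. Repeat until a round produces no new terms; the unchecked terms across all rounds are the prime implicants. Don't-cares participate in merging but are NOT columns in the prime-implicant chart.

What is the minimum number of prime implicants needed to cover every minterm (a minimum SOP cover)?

4

[col 0] 0001*, 0010*, 0011*, 0101*, 0110*, 1000*, 1010*, 1101*, 1110*
[col 1] -010*, -101, -110*, 0-01, 0-10*, 00-1, 001-, 1-10*, 10-0
[col 2] --10
Prime implicants: --10, -101, 0-01, 00-1, 001-, 10-0
PI chart (minterm → PIs covering it):
  2 | --10,001-
  3 | 00-1,001-
  5 | -101,0-01
  6 | --10  (sole → essential)
  8 | 10-0  (sole → essential)
  10 | --10,10-0
  13 | -101  (sole → essential)
  14 | --10  (sole → essential)
Essential prime implicants: --10, -101, 10-0
Petrick residual → 00-1
Minimum SOP uses 4 PIs: cd' + bc'd + a'b'd + ab'd'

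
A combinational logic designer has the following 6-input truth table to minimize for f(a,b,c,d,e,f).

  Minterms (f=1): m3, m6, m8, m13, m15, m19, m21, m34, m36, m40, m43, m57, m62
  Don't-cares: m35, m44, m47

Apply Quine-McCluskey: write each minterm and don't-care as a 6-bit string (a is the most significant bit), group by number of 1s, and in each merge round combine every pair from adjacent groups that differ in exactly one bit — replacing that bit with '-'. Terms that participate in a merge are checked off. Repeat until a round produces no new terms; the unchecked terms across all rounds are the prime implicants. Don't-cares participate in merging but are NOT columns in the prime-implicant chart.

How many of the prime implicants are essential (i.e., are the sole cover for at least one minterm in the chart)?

size-2^0 implicants → 000011(✓)  000110  001000(✓)  001101(✓)  001111(✓)  010011(✓)  010101  100010(✓)  100011(✓)  100100(✓)  101000(✓)  101011(✓)  101100(✓)  101111(✓)  111001  111110
size-2^1 implicants → -00011  -01000  -01111  0-0011  0011-1  10-011  10-100  10001-  101-00  101-11
Unchecked terms (primes): -00011, -01000, -01111, 0-0011, 000110, 0011-1, 010101, 10-011, 10-100, 10001-, 101-00, 101-11, 111001, 111110
Minterm coverage:
  m3 ⊆ -00011,0-0011
  m6 ⊆ 000110 [E]
  m8 ⊆ -01000 [E]
  m13 ⊆ 0011-1 [E]
  m15 ⊆ -01111,0011-1
  m19 ⊆ 0-0011 [E]
  m21 ⊆ 010101 [E]
  m34 ⊆ 10001- [E]
  m36 ⊆ 10-100 [E]
  m40 ⊆ -01000,101-00
  m43 ⊆ 10-011,101-11
  m57 ⊆ 111001 [E]
  m62 ⊆ 111110 [E]
E = {-01000, 0-0011, 000110, 0011-1, 010101, 10-100, 10001-, 111001, 111110}

9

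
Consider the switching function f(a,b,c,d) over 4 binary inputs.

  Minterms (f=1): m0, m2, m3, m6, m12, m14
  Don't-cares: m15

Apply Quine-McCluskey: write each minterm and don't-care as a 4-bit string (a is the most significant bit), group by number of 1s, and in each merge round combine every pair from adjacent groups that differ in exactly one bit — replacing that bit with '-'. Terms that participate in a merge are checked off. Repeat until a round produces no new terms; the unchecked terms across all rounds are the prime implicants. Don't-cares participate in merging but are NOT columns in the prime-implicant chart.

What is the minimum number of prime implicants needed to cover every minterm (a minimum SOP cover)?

size-2^0 implicants → 0000(✓)  0010(✓)  0011(✓)  0110(✓)  1100(✓)  1110(✓)  1111(✓)
size-2^1 implicants → -110  0-10  00-0  001-  11-0  111-
Unchecked terms (primes): -110, 0-10, 00-0, 001-, 11-0, 111-
Minterm coverage:
  m0 ⊆ 00-0 [E]
  m2 ⊆ 0-10,00-0,001-
  m3 ⊆ 001- [E]
  m6 ⊆ -110,0-10
  m12 ⊆ 11-0 [E]
  m14 ⊆ -110,11-0,111-
E = {00-0, 001-, 11-0}
Petrick residual → -110
Cover = bcd' + a'b'd' + a'b'c + abd'  |cover|=4

4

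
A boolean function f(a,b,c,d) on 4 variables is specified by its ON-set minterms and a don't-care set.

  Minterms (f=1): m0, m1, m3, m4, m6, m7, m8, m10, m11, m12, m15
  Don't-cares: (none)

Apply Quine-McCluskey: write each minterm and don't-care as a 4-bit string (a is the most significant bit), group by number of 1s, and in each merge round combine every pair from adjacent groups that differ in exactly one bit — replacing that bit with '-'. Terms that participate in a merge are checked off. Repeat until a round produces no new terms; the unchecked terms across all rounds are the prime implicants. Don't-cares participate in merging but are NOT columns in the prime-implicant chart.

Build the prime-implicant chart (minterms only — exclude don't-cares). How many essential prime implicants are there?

Round 0: 0000✓ 0001✓ 0011✓ 0100✓ 0110✓ 0111✓ 1000✓ 1010✓ 1011✓ 1100✓ 1111✓
Round 1: -000✓ -011✓ -100✓ -111✓ 0-00✓ 0-11✓ 00-1 000- 01-0 011- 1-00✓ 1-11✓ 10-0 101-
Round 2: --00 --11
PIs = {--00, --11, 00-1, 000-, 01-0, 011-, 10-0, 101-}
Coverage chart:
  m0: --00,000-
  m1: 00-1,000-
  m3: --11,00-1
  m4: --00,01-0
  m6: 01-0,011-
  m7: --11,011-
  m8: --00,10-0
  m10: 10-0,101-
  m11: --11,101-
  m12: --00 ←essential
  m15: --11 ←essential
Essential: --00, --11

2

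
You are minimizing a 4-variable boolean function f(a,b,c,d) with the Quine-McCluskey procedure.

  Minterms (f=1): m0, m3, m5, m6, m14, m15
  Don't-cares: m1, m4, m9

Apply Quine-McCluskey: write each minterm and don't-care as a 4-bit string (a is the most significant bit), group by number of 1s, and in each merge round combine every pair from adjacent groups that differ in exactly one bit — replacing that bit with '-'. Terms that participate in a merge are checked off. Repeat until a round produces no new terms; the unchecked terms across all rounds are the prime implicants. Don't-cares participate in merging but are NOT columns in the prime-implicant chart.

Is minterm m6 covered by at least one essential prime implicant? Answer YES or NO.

[col 0] 0000*, 0001*, 0011*, 0100*, 0101*, 0110*, 1001*, 1110*, 1111*
[col 1] -001, -110, 0-00*, 0-01*, 00-1, 000-*, 01-0, 010-*, 111-
[col 2] 0-0-
Prime implicants: -001, -110, 0-0-, 00-1, 01-0, 111-
PI chart (minterm → PIs covering it):
  0 | 0-0-  (sole → essential)
  3 | 00-1  (sole → essential)
  5 | 0-0-  (sole → essential)
  6 | -110,01-0
  14 | -110,111-
  15 | 111-  (sole → essential)
Essential prime implicants: 0-0-, 00-1, 111-

NO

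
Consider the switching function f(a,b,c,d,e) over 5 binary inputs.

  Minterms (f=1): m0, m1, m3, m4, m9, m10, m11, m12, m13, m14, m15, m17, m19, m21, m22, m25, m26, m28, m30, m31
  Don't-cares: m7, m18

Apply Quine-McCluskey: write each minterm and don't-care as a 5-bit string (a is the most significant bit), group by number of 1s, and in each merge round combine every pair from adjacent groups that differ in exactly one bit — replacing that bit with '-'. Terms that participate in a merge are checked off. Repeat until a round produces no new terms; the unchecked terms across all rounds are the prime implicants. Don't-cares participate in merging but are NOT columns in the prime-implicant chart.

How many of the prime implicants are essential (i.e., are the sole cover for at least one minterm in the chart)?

size-2^0 implicants → 00000(✓)  00001(✓)  00011(✓)  00100(✓)  00111(✓)  01001(✓)  01010(✓)  01011(✓)  01100(✓)  01101(✓)  01110(✓)  01111(✓)  10001(✓)  10010(✓)  10011(✓)  10101(✓)  10110(✓)  11001(✓)  11010(✓)  11100(✓)  11110(✓)  11111(✓)
size-2^1 implicants → -0001(✓)  -0011(✓)  -1001(✓)  -1010(✓)  -1100(✓)  -1110(✓)  -1111(✓)  0-001(✓)  0-011(✓)  0-100  0-111(✓)  00-00  00-11(✓)  000-1(✓)  0000-  01-01(✓)  01-10(✓)  01-11(✓)  010-1(✓)  0101-(✓)  011-0(✓)  011-1(✓)  0110-(✓)  0111-(✓)  1-001(✓)  1-010(✓)  1-110(✓)  10-01  10-10(✓)  100-1(✓)  1001-  11-10(✓)  111-0(✓)  1111-(✓)
size-2^2 implicants → --001  -00-1  -1-10  -11-0  -111-  0--11  0-0-1  01--1  01-1-  011--  1--10
Unchecked terms (primes): --001, -00-1, -1-10, -11-0, -111-, 0--11, 0-0-1, 0-100, 00-00, 0000-, 01--1, 01-1-, 011--, 1--10, 10-01, 1001-
Minterm coverage:
  m0 ⊆ 00-00,0000-
  m1 ⊆ --001,-00-1,0-0-1,0000-
  m3 ⊆ -00-1,0--11,0-0-1
  m4 ⊆ 0-100,00-00
  m9 ⊆ --001,0-0-1,01--1
  m10 ⊆ -1-10,01-1-
  m11 ⊆ 0--11,0-0-1,01--1,01-1-
  m12 ⊆ -11-0,0-100,011--
  m13 ⊆ 01--1,011--
  m14 ⊆ -1-10,-11-0,-111-,01-1-,011--
  m15 ⊆ -111-,0--11,01--1,01-1-,011--
  m17 ⊆ --001,-00-1,10-01
  m19 ⊆ -00-1,1001-
  m21 ⊆ 10-01 [E]
  m22 ⊆ 1--10 [E]
  m25 ⊆ --001 [E]
  m26 ⊆ -1-10,1--10
  m28 ⊆ -11-0 [E]
  m30 ⊆ -1-10,-11-0,-111-,1--10
  m31 ⊆ -111- [E]
E = {--001, -11-0, -111-, 1--10, 10-01}

5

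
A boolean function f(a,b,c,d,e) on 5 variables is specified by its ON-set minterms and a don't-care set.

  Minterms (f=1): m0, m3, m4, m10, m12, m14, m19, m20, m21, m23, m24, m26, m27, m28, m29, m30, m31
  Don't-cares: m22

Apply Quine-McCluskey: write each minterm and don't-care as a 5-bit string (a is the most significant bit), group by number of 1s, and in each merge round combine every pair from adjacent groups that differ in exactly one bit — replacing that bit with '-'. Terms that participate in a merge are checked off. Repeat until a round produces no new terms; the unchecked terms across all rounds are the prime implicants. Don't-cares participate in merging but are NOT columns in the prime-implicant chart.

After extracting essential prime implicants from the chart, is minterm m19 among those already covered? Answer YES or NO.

YES

Round 0: 00000✓ 00011✓ 00100✓ 01010✓ 01100✓ 01110✓ 10011✓ 10100✓ 10101✓ 10110✓ 10111✓ 11000✓ 11010✓ 11011✓ 11100✓ 11101✓ 11110✓ 11111✓
Round 1: -0011 -0100✓ -1010✓ -1100✓ -1110✓ 0-100✓ 00-00 01-10✓ 011-0✓ 1-011✓ 1-100✓ 1-101✓ 1-110✓ 1-111✓ 10-11✓ 101-0✓ 101-1✓ 1010-✓ 1011-✓ 11-00✓ 11-10✓ 11-11✓ 110-0✓ 1101-✓ 111-0✓ 111-1✓ 1110-✓ 1111-✓
Round 2: --100 -1-10 -11-0 1--11 1-1-0✓ 1-1-1✓ 1-10-✓ 1-11-✓ 101--✓ 11--0 11-1- 111--✓
Round 3: 1-1--
PIs = {--100, -0011, -1-10, -11-0, 00-00, 1--11, 1-1--, 11--0, 11-1-}
Coverage chart:
  m0: 00-00 ←essential
  m3: -0011 ←essential
  m4: --100,00-00
  m10: -1-10 ←essential
  m12: --100,-11-0
  m14: -1-10,-11-0
  m19: -0011,1--11
  m20: --100,1-1--
  m21: 1-1-- ←essential
  m23: 1--11,1-1--
  m24: 11--0 ←essential
  m26: -1-10,11--0,11-1-
  m27: 1--11,11-1-
  m28: --100,-11-0,1-1--,11--0
  m29: 1-1-- ←essential
  m30: -1-10,-11-0,1-1--,11--0,11-1-
  m31: 1--11,1-1--,11-1-
Essential: -0011, -1-10, 00-00, 1-1--, 11--0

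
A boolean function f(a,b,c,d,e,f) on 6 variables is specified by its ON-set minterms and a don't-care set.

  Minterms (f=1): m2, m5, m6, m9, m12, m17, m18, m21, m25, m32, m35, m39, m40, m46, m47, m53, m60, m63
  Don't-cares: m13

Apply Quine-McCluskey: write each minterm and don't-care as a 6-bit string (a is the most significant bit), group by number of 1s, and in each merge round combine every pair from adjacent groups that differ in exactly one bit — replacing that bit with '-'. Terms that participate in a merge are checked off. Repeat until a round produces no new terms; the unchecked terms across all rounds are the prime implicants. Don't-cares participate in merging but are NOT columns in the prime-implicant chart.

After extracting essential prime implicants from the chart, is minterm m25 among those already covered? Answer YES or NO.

Round 0: 000010✓ 000101✓ 000110✓ 001001✓ 001100✓ 001101✓ 010001✓ 010010✓ 010101✓ 011001✓ 100000✓ 100011✓ 100111✓ 101000✓ 101110✓ 101111✓ 110101✓ 111100 111111✓
Round 1: -10101 0-0010 0-0101 0-1001 00-101 000-10 001-01 00110- 01-001 010-01 1-1111 10-000 10-111 100-11 10111-
PIs = {-10101, 0-0010, 0-0101, 0-1001, 00-101, 000-10, 001-01, 00110-, 01-001, 010-01, 1-1111, 10-000, 10-111, 100-11, 10111-, 111100}
Coverage chart:
  m2: 0-0010,000-10
  m5: 0-0101,00-101
  m6: 000-10 ←essential
  m9: 0-1001,001-01
  m12: 00110- ←essential
  m17: 01-001,010-01
  m18: 0-0010 ←essential
  m21: -10101,0-0101,010-01
  m25: 0-1001,01-001
  m32: 10-000 ←essential
  m35: 100-11 ←essential
  m39: 10-111,100-11
  m40: 10-000 ←essential
  m46: 10111- ←essential
  m47: 1-1111,10-111,10111-
  m53: -10101 ←essential
  m60: 111100 ←essential
  m63: 1-1111 ←essential
Essential: -10101, 0-0010, 000-10, 00110-, 1-1111, 10-000, 100-11, 10111-, 111100

NO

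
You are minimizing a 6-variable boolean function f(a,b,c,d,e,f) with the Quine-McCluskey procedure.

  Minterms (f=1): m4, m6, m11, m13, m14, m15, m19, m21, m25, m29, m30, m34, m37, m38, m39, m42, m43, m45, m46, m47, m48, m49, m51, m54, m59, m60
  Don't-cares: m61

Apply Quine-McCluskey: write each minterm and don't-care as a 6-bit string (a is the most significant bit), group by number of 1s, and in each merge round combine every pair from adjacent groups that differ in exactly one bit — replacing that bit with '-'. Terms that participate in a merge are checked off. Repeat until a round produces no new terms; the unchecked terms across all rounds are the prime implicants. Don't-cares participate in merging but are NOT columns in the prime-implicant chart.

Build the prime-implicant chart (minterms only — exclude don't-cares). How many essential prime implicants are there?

size-2^0 implicants → 000100(✓)  000110(✓)  001011(✓)  001101(✓)  001110(✓)  001111(✓)  010011(✓)  010101(✓)  011001(✓)  011101(✓)  011110(✓)  100010(✓)  100101(✓)  100110(✓)  100111(✓)  101010(✓)  101011(✓)  101101(✓)  101110(✓)  101111(✓)  110000(✓)  110001(✓)  110011(✓)  110110(✓)  111011(✓)  111100(✓)  111101(✓)
size-2^1 implicants → -00110(✓)  -01011(✓)  -01101(✓)  -01110(✓)  -01111(✓)  -10011  -11101(✓)  0-1101(✓)  0-1110  00-110(✓)  0001-0  001-11(✓)  0011-1(✓)  00111-(✓)  01-101  011-01  1-0110  1-1011  1-1101(✓)  10-010(✓)  10-101(✓)  10-110(✓)  10-111(✓)  100-10(✓)  1001-1(✓)  10011-(✓)  101-10(✓)  101-11(✓)  10101-(✓)  1011-1(✓)  10111-(✓)  11-011  1100-1  11000-  11110-
size-2^2 implicants → --1101  -0-110  -01-11  -011-1  -0111-  10--10  10-1-1  10-11-  101-1-
Unchecked terms (primes): --1101, -0-110, -01-11, -011-1, -0111-, -10011, 0-1110, 0001-0, 01-101, 011-01, 1-0110, 1-1011, 10--10, 10-1-1, 10-11-, 101-1-, 11-011, 1100-1, 11000-, 11110-
Minterm coverage:
  m4 ⊆ 0001-0 [E]
  m6 ⊆ -0-110,0001-0
  m11 ⊆ -01-11 [E]
  m13 ⊆ --1101,-011-1
  m14 ⊆ -0-110,-0111-,0-1110
  m15 ⊆ -01-11,-011-1,-0111-
  m19 ⊆ -10011 [E]
  m21 ⊆ 01-101 [E]
  m25 ⊆ 011-01 [E]
  m29 ⊆ --1101,01-101,011-01
  m30 ⊆ 0-1110 [E]
  m34 ⊆ 10--10 [E]
  m37 ⊆ 10-1-1 [E]
  m38 ⊆ -0-110,1-0110,10--10,10-11-
  m39 ⊆ 10-1-1,10-11-
  m42 ⊆ 10--10,101-1-
  m43 ⊆ -01-11,1-1011,101-1-
  m45 ⊆ --1101,-011-1,10-1-1
  m46 ⊆ -0-110,-0111-,10--10,10-11-,101-1-
  m47 ⊆ -01-11,-011-1,-0111-,10-1-1,10-11-,101-1-
  m48 ⊆ 11000- [E]
  m49 ⊆ 1100-1,11000-
  m51 ⊆ -10011,11-011,1100-1
  m54 ⊆ 1-0110 [E]
  m59 ⊆ 1-1011,11-011
  m60 ⊆ 11110- [E]
E = {-01-11, -10011, 0-1110, 0001-0, 01-101, 011-01, 1-0110, 10--10, 10-1-1, 11000-, 11110-}

11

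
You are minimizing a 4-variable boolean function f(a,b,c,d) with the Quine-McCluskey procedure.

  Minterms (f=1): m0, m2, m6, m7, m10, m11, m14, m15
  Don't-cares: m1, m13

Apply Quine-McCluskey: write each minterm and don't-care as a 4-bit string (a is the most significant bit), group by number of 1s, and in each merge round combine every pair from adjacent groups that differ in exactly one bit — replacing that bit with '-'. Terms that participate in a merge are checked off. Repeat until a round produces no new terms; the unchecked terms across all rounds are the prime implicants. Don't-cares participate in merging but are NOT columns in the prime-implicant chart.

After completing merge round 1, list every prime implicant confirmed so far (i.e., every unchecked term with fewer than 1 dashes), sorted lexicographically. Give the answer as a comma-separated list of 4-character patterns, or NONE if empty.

Round 0: 0000✓ 0001✓ 0010✓ 0110✓ 0111✓ 1010✓ 1011✓ 1101✓ 1110✓ 1111✓
Round 1: -010✓ -110✓ -111✓ 0-10✓ 00-0 000- 011-✓ 1-10✓ 1-11✓ 101-✓ 11-1 111-✓
Round 2: --10 -11- 1-1-
PIs = {--10, -11-, 00-0, 000-, 1-1-, 11-1}

NONE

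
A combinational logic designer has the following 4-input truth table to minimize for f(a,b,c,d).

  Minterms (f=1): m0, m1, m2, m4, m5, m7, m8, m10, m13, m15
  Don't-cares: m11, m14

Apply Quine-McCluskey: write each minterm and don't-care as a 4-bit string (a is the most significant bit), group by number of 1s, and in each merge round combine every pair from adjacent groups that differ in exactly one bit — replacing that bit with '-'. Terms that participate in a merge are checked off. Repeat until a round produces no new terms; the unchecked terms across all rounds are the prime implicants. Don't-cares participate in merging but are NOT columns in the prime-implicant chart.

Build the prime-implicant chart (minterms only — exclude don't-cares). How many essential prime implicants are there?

3

Round 0: 0000✓ 0001✓ 0010✓ 0100✓ 0101✓ 0111✓ 1000✓ 1010✓ 1011✓ 1101✓ 1110✓ 1111✓
Round 1: -000✓ -010✓ -101✓ -111✓ 0-00✓ 0-01✓ 00-0✓ 000-✓ 01-1✓ 010-✓ 1-10✓ 1-11✓ 10-0✓ 101-✓ 11-1✓ 111-✓
Round 2: -0-0 -1-1 0-0- 1-1-
PIs = {-0-0, -1-1, 0-0-, 1-1-}
Coverage chart:
  m0: -0-0,0-0-
  m1: 0-0- ←essential
  m2: -0-0 ←essential
  m4: 0-0- ←essential
  m5: -1-1,0-0-
  m7: -1-1 ←essential
  m8: -0-0 ←essential
  m10: -0-0,1-1-
  m13: -1-1 ←essential
  m15: -1-1,1-1-
Essential: -0-0, -1-1, 0-0-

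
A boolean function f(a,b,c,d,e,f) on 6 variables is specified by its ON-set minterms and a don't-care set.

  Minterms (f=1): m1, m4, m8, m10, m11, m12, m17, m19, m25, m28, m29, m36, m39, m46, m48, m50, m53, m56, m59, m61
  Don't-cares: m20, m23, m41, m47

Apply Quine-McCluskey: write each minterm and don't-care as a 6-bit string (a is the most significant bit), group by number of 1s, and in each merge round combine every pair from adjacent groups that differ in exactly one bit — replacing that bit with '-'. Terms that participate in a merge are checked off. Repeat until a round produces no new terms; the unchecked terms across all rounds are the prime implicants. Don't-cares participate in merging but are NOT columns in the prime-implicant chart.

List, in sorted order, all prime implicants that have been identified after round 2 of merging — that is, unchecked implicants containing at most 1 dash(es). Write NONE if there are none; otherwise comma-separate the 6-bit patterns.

size-2^0 implicants → 000001(✓)  000100(✓)  001000(✓)  001010(✓)  001011(✓)  001100(✓)  010001(✓)  010011(✓)  010100(✓)  010111(✓)  011001(✓)  011100(✓)  011101(✓)  100100(✓)  100111(✓)  101001  101110(✓)  101111(✓)  110000(✓)  110010(✓)  110101(✓)  111000(✓)  111011  111101(✓)
size-2^1 implicants → -00100  -11101  0-0001  0-0100(✓)  0-1100(✓)  00-100(✓)  001-00  0010-0  00101-  01-001  01-100(✓)  010-11  0100-1  011-01  01110-  10-111  10111-  11-000  11-101  1100-0
size-2^2 implicants → 0--100
Unchecked terms (primes): -00100, -11101, 0--100, 0-0001, 001-00, 0010-0, 00101-, 01-001, 010-11, 0100-1, 011-01, 01110-, 10-111, 101001, 10111-, 11-000, 11-101, 1100-0, 111011

-00100, -11101, 0-0001, 001-00, 0010-0, 00101-, 01-001, 010-11, 0100-1, 011-01, 01110-, 10-111, 101001, 10111-, 11-000, 11-101, 1100-0, 111011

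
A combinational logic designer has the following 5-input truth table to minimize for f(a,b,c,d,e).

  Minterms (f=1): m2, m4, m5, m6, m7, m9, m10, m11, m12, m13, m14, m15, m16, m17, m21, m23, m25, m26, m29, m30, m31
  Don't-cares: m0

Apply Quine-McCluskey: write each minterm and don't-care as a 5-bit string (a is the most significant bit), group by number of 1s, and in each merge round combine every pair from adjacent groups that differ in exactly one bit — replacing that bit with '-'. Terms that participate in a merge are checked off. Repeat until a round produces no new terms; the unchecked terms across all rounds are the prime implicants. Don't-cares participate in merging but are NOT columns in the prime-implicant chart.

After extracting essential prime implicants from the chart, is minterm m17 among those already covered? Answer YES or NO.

NO

[col 0] 00000*, 00010*, 00100*, 00101*, 00110*, 00111*, 01001*, 01010*, 01011*, 01100*, 01101*, 01110*, 01111*, 10000*, 10001*, 10101*, 10111*, 11001*, 11010*, 11101*, 11110*, 11111*
[col 1] -0000, -0101*, -0111*, -1001*, -1010*, -1101*, -1110*, -1111*, 0-010*, 0-100*, 0-101*, 0-110*, 0-111*, 00-00*, 00-10*, 000-0*, 001-0*, 001-1*, 0010-*, 0011-*, 01-01*, 01-10*, 01-11*, 010-1*, 0101-*, 011-0*, 011-1*, 0110-*, 0111-*, 1-001*, 1-101*, 1-111*, 10-01*, 1000-, 101-1*, 11-01*, 11-10*, 111-1*, 1111-*
[col 2] --101*, --111*, -01-1*, -1-01, -1-10, -11-1*, -111-, 0--10, 0-1-0*, 0-1-1*, 0-10-*, 0-11-*, 00--0, 001--*, 01--1, 01-1-, 011--*, 1--01, 1-1-1*
[col 3] --1-1, 0-1--
Prime implicants: --1-1, -0000, -1-01, -1-10, -111-, 0--10, 0-1--, 00--0, 01--1, 01-1-, 1--01, 1000-
PI chart (minterm → PIs covering it):
  2 | 0--10,00--0
  4 | 0-1--,00--0
  5 | --1-1,0-1--
  6 | 0--10,0-1--,00--0
  7 | --1-1,0-1--
  9 | -1-01,01--1
  10 | -1-10,0--10,01-1-
  11 | 01--1,01-1-
  12 | 0-1--  (sole → essential)
  13 | --1-1,-1-01,0-1--,01--1
  14 | -1-10,-111-,0--10,0-1--,01-1-
  15 | --1-1,-111-,0-1--,01--1,01-1-
  16 | -0000,1000-
  17 | 1--01,1000-
  21 | --1-1,1--01
  23 | --1-1  (sole → essential)
  25 | -1-01,1--01
  26 | -1-10  (sole → essential)
  29 | --1-1,-1-01,1--01
  30 | -1-10,-111-
  31 | --1-1,-111-
Essential prime implicants: --1-1, -1-10, 0-1--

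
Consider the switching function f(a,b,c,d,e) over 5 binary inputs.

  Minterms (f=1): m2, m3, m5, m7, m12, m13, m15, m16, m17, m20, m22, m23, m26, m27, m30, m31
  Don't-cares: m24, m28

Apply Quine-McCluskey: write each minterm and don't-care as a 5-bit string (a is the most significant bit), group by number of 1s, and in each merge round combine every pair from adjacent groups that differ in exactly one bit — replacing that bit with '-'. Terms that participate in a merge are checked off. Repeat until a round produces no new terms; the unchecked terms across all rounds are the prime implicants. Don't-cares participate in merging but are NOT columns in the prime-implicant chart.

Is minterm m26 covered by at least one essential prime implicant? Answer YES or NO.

YES

size-2^0 implicants → 00010(✓)  00011(✓)  00101(✓)  00111(✓)  01100(✓)  01101(✓)  01111(✓)  10000(✓)  10001(✓)  10100(✓)  10110(✓)  10111(✓)  11000(✓)  11010(✓)  11011(✓)  11100(✓)  11110(✓)  11111(✓)
size-2^1 implicants → -0111(✓)  -1100  -1111(✓)  0-101(✓)  0-111(✓)  00-11  0001-  001-1(✓)  011-1(✓)  0110-  1-000(✓)  1-100(✓)  1-110(✓)  1-111(✓)  10-00(✓)  1000-  101-0(✓)  1011-(✓)  11-00(✓)  11-10(✓)  11-11(✓)  110-0(✓)  1101-(✓)  111-0(✓)  1111-(✓)
size-2^2 implicants → --111  0-1-1  1--00  1-1-0  1-11-  11--0  11-1-
Unchecked terms (primes): --111, -1100, 0-1-1, 00-11, 0001-, 0110-, 1--00, 1-1-0, 1-11-, 1000-, 11--0, 11-1-
Minterm coverage:
  m2 ⊆ 0001- [E]
  m3 ⊆ 00-11,0001-
  m5 ⊆ 0-1-1 [E]
  m7 ⊆ --111,0-1-1,00-11
  m12 ⊆ -1100,0110-
  m13 ⊆ 0-1-1,0110-
  m15 ⊆ --111,0-1-1
  m16 ⊆ 1--00,1000-
  m17 ⊆ 1000- [E]
  m20 ⊆ 1--00,1-1-0
  m22 ⊆ 1-1-0,1-11-
  m23 ⊆ --111,1-11-
  m26 ⊆ 11--0,11-1-
  m27 ⊆ 11-1- [E]
  m30 ⊆ 1-1-0,1-11-,11--0,11-1-
  m31 ⊆ --111,1-11-,11-1-
E = {0-1-1, 0001-, 1000-, 11-1-}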